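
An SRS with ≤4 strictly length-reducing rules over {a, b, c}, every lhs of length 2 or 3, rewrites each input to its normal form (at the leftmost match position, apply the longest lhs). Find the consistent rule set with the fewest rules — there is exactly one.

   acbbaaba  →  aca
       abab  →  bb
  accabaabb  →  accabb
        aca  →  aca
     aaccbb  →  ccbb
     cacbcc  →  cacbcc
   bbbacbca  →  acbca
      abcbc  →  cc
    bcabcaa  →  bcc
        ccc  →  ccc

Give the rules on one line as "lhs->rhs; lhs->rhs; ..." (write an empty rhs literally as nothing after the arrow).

aa->b; aac->c; ba->a; bcb->ac

  | acbbaaba => acbaaba => acaaba => acbba => acba => aca
  | abab => aab => bb
  | accabaabb => accaaabb => accbabb => accabb
  | aca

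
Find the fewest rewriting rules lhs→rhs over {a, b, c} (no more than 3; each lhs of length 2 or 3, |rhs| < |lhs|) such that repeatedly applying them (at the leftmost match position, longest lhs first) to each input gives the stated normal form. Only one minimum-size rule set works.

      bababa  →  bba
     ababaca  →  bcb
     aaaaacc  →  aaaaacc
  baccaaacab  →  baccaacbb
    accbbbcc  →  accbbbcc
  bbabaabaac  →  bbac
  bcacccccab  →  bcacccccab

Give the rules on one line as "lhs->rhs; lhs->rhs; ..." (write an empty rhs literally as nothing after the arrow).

  | bababa => bba
  | ababaca => baca => bcb
  | aaaaacc
  | baccaaacab => baccaacbb

aba->; aca->cb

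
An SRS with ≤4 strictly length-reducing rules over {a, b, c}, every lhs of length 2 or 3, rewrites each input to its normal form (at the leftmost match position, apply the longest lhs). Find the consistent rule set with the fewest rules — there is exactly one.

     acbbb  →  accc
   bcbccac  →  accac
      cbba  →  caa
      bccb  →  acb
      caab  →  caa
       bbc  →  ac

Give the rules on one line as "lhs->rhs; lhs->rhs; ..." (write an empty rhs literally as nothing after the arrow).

  | acbbb => accc
  | bcbccac => abccac => accac
  | cbba => caa
  | bccb => acb

ab->a; bb->a; bbb->cc; bc->a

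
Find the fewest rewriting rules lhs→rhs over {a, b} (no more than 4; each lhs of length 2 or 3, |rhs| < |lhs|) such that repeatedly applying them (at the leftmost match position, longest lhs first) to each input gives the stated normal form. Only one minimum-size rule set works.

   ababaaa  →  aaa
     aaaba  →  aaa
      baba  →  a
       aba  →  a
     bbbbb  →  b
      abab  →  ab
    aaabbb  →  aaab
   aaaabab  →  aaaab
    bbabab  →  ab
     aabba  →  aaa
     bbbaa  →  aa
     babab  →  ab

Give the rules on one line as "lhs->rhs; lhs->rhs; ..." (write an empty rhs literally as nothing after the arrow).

aba->a; ba->a; bb->

  | ababaaa => abaaa => aaa
  | aaaba => aaa
  | baba => aba => a
  | aba => a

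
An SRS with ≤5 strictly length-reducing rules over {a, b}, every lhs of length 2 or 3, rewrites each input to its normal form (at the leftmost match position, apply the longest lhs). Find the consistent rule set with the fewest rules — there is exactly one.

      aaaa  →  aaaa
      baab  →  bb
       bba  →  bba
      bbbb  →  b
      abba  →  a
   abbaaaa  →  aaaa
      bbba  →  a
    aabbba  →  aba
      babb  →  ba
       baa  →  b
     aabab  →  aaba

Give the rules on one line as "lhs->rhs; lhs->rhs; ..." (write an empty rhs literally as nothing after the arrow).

  | aaaa
  | baab => bb
  | bba
  | bbbb => b

abb->; baa->b; bab->ba; bbb->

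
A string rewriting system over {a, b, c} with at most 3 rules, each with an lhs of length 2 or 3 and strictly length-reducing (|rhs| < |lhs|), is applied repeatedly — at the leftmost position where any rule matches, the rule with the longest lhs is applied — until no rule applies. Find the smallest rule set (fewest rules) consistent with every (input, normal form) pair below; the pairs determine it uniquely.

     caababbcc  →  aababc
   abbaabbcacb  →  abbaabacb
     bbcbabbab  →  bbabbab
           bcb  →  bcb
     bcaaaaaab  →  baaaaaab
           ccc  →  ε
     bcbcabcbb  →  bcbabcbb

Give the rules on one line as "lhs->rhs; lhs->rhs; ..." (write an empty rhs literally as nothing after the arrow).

bbc->b; ca->a; ccc->

  | caababbcc => aababbcc => aababc
  | abbaabbcacb => abbaabacb
  | bbcbabbab => bbabbab
  | bcb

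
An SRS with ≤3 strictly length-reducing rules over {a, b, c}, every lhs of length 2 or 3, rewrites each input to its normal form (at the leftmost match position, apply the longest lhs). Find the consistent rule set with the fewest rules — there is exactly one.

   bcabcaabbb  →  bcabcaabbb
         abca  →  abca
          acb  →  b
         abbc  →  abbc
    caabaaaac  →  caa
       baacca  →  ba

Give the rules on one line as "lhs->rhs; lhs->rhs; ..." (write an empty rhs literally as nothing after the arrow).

aba->c; ac->

  | bcabcaabbb
  | abca
  | acb => b
  | abbc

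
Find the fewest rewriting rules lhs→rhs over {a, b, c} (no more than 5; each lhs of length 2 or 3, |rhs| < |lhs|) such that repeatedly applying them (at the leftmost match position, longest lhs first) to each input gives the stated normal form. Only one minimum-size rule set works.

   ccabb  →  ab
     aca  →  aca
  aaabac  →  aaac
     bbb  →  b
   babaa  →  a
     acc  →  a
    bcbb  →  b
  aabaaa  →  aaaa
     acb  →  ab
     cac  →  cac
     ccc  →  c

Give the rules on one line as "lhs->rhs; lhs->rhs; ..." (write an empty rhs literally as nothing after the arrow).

  | ccabb => abb => ab
  | aca
  | aaabac => aaac
  | bbb => bb => b

ba->; bb->b; cb->b; cc->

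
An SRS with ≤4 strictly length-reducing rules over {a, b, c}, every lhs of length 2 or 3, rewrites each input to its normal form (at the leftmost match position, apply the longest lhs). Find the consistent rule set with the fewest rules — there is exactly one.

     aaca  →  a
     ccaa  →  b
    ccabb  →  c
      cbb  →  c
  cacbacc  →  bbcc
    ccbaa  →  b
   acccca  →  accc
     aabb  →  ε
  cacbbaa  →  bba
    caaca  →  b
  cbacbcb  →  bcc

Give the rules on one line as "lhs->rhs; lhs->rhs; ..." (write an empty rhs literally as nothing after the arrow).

  | aaca => aab => a
  | ccaa => cba => ca => b
  | ccabb => cbbb => cbb => cb => c
  | cbb => cb => c

ab->; ca->b; cb->c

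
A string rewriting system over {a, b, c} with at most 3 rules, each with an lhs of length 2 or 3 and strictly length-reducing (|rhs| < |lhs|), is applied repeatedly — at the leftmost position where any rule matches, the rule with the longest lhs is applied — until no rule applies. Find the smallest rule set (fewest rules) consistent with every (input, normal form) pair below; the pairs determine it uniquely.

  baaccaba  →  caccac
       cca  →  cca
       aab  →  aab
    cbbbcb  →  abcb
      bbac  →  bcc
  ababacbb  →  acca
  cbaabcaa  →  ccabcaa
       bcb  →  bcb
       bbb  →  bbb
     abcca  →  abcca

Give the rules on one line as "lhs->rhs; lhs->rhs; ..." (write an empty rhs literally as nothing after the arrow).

  | baaccaba => caccaba => caccac
  | cca
  | aab
  | cbbbcb => abcb

ba->c; cbb->a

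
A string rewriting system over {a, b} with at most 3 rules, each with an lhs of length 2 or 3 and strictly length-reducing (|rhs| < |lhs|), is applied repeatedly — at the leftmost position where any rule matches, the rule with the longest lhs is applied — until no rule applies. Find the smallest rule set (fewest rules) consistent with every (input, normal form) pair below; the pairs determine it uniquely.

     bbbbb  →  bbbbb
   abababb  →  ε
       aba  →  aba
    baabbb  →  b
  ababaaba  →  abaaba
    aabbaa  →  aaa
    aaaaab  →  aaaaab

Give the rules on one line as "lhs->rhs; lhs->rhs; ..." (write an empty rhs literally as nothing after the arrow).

abb->; bab->b

  | bbbbb
  | abababb => ababb => abb => ε
  | aba
  | baabbb => bab => b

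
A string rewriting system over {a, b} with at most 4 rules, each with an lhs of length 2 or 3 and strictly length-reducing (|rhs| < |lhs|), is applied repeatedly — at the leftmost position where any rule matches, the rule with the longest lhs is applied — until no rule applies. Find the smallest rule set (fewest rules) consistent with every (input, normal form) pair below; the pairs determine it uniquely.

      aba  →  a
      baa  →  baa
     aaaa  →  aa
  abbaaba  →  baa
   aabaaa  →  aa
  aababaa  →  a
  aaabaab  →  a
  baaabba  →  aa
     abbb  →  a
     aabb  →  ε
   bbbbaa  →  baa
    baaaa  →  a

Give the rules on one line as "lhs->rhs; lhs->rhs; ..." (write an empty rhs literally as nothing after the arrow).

  | aba => a
  | baa
  | aaaa => bba => aa
  | abbaaba => baaba => baa

aaa->bb; ab->; bb->a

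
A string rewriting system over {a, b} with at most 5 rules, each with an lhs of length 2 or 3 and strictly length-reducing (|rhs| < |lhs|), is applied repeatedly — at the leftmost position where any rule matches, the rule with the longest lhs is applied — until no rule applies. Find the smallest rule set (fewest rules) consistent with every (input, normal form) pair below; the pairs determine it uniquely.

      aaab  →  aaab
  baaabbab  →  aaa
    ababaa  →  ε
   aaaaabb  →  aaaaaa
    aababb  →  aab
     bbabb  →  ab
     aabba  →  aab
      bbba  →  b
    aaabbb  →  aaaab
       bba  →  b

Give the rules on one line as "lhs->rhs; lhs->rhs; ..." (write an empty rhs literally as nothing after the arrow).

  | aaab
  | baaabbab => aabbab => aabb => aaa
  | ababaa => bbaa => ba => ε
  | aaaaabb => aaaaaa

aba->b; ba->; bb->a; bba->b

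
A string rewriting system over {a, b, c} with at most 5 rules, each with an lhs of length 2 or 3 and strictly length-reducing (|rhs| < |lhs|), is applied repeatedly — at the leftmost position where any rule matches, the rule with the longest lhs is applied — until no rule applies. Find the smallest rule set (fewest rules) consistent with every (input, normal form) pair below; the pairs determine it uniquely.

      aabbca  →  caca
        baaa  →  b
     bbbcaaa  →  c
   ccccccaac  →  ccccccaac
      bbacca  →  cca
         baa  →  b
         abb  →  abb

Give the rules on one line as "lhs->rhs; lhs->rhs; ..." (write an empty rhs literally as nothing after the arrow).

aaa->; aab->ca; ba->b; bc->c

  | aabbca => cabca => caca
  | baaa => baa => ba => b
  | bbbcaaa => bbcaaa => bcaaa => caaa => c
  | ccccccaac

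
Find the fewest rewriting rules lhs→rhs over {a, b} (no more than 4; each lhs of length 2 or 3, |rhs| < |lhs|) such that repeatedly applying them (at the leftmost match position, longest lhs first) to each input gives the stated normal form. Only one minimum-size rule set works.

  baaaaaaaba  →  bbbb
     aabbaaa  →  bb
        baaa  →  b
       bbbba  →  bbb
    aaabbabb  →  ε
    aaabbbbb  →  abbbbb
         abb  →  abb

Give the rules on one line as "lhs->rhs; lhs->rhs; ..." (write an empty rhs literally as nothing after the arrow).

aa->; ba->; baa->bb; bab->a

  | baaaaaaaba => bbaaaaaba => bbbaaaba => bbbbaba => bbbaa => bbbb
  | aabbaaa => bbaaa => bbba => bb
  | baaa => bba => b
  | bbbba => bbb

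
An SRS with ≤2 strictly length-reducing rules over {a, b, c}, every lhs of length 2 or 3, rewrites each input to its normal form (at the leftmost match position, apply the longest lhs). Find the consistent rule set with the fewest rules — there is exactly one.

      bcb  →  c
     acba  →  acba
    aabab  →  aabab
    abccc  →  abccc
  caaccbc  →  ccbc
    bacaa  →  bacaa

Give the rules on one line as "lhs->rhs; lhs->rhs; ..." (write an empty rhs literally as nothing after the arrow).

aac->; bcb->c

  | bcb => c
  | acba
  | aabab
  | abccc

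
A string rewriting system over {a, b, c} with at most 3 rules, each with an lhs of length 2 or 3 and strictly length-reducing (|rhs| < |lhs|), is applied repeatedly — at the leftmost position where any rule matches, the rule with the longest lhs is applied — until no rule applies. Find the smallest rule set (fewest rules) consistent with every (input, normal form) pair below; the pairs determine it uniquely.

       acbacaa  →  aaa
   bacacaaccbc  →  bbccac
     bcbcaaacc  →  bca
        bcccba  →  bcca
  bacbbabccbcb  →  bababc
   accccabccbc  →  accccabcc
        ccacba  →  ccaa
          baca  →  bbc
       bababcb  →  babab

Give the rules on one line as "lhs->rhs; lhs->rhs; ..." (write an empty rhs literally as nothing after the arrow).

aac->a; aca->bc; cb->

  | acbacaa => aacaa => aaa
  | bacacaaccbc => bbccaaccbc => bbccacbc => bbccac
  | bcbcaaacc => bcaaacc => bcaac => bca
  | bcccba => bcca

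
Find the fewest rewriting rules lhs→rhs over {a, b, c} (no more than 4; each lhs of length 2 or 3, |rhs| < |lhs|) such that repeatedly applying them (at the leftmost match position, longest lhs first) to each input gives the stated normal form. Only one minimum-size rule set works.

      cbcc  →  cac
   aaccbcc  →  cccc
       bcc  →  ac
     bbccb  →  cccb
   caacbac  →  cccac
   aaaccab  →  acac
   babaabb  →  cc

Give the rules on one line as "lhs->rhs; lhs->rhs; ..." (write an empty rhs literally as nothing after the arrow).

aac->cb; ab->c; bb->c; bc->a

  | cbcc => cac
  | aaccbcc => cbcbcc => cabcc => cccc
  | bcc => ac
  | bbccb => cccb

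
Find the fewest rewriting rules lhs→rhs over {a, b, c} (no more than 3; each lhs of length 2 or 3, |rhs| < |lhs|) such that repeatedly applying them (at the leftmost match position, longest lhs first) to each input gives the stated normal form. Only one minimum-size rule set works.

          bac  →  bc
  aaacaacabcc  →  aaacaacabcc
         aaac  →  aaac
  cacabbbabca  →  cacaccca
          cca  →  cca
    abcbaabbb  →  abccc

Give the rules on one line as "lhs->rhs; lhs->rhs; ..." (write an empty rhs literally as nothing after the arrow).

ba->b; bb->c

  | bac => bc
  | aaacaacabcc
  | aaac
  | cacabbbabca => cacacbabca => cacacbbca => cacaccca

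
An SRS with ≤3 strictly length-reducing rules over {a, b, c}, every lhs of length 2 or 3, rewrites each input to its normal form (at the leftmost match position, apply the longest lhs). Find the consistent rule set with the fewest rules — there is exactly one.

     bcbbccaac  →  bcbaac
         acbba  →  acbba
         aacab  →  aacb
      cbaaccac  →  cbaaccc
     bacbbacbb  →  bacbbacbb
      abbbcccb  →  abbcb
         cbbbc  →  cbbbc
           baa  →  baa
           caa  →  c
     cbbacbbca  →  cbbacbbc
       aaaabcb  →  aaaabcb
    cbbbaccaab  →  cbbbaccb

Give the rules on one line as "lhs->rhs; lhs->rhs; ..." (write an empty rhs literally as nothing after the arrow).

bcc->; ca->c

  | bcbbccaac => bcbaac
  | acbba
  | aacab => aacb
  | cbaaccac => cbaaccc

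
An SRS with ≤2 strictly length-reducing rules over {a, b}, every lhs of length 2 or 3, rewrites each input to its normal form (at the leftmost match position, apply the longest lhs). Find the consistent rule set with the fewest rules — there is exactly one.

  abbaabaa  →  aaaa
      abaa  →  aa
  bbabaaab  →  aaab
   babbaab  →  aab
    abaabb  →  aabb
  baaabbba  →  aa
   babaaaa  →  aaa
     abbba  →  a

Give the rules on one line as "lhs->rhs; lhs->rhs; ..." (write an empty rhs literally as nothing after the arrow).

  | abbaabaa => aaabaa => aaaa
  | abaa => aa
  | bbabaaab => abaaab => aaab
  | babbaab => bbaab => aab

ba->; bba->a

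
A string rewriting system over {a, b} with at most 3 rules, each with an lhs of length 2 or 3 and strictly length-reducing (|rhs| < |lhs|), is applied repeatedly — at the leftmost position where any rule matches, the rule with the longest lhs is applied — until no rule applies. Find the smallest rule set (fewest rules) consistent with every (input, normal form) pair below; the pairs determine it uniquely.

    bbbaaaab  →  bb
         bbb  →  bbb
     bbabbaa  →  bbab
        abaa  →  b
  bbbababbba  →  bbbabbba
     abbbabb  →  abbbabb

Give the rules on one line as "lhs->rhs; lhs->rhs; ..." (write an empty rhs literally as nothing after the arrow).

aa->b; aba->a; baa->

  | bbbaaaab => bbaab => bb
  | bbb
  | bbabbaa => bbab
  | abaa => aa => b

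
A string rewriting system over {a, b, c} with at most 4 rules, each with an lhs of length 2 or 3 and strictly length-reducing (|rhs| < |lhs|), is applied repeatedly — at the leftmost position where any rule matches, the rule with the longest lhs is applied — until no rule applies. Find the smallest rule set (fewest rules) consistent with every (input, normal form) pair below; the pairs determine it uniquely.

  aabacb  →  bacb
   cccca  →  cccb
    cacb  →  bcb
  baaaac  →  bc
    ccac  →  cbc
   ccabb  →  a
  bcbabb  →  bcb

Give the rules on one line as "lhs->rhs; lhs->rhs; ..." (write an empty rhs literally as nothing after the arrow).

  | aabacb => bacb
  | cccca => cccb
  | cacb => bcb
  | baaaac => baac => bc

aa->; bb->a; ca->b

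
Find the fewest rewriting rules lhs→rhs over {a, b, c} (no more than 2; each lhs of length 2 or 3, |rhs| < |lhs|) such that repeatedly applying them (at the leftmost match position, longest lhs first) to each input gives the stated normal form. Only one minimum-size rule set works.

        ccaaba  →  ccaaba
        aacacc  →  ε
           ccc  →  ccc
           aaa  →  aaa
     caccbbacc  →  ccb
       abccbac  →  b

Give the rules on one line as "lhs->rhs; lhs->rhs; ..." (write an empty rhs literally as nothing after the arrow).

  | ccaaba
  | aacacc => aacc => ac => ε
  | ccc
  | aaa

ac->; bc->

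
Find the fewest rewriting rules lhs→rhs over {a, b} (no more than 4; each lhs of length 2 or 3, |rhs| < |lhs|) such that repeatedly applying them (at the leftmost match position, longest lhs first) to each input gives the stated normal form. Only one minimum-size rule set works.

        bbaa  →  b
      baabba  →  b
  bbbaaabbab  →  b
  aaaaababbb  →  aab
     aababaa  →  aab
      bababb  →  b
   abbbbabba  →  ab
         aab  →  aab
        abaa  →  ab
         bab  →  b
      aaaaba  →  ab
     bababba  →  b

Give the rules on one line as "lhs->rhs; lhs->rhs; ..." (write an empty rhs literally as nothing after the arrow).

  | bbaa => baa => ba => b
  | baabba => babba => bbba => bba => ba => b
  | bbbaaabbab => bbaaabbab => baaabbab => baabbab => babbab => bbbab => bbab => bab => bb => b
  | aaaaababbb => aababbb => aabbbb => aabbb => aabb => aab

aaa->; ba->b; bb->b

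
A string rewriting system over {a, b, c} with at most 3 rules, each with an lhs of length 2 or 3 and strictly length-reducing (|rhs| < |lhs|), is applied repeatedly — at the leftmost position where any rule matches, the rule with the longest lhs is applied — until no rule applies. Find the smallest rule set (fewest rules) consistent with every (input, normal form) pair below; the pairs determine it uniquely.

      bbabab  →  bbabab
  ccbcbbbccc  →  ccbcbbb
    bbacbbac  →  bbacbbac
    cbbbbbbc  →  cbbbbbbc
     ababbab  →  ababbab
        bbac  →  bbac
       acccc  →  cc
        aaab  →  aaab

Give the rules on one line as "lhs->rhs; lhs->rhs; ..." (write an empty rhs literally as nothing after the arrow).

  | bbabab
  | ccbcbbbccc => ccbcbbb
  | bbacbbac
  | cbbbbbbc

acc->; ccc->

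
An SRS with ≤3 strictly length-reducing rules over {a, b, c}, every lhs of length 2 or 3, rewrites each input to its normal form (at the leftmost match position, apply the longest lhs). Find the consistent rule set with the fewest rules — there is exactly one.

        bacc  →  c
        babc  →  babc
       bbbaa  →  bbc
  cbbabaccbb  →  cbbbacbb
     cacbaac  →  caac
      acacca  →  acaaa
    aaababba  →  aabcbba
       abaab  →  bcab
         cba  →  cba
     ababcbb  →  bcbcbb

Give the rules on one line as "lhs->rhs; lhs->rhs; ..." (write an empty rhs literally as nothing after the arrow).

aba->bc; baa->c; cc->a

  | bacc => baa => c
  | babc
  | bbbaa => bbc
  | cbbabaccbb => cbbbcccbb => cbbbacbb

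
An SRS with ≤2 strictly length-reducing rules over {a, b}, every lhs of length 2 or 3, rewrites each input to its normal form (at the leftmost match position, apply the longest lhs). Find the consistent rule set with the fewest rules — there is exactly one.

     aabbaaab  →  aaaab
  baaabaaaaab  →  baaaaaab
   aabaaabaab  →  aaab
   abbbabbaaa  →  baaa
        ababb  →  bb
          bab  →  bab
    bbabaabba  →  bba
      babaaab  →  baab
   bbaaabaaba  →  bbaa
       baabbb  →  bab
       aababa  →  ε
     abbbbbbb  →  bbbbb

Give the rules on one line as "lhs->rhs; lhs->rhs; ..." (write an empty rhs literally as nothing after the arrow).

  | aabbaaab => aaaab
  | baaabaaaaab => baaaaaab
  | aabaaabaab => aaabaab => aaab
  | abbbabbaaa => babbaaa => baaa

aba->; abb->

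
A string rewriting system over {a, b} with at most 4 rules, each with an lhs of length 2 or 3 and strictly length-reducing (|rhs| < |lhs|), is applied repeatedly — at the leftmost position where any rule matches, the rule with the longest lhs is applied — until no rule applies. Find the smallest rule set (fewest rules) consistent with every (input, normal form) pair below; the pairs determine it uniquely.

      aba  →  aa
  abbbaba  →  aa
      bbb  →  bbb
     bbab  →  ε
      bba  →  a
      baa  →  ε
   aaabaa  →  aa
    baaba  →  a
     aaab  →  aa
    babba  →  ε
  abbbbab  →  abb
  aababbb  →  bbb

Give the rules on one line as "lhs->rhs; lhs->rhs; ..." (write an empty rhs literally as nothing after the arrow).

  | aba => aa
  | abbbaba => abbaaa => aba => aa
  | bbb
  | bbab => baa => ε

aab->ba; ba->a; baa->; bab->aa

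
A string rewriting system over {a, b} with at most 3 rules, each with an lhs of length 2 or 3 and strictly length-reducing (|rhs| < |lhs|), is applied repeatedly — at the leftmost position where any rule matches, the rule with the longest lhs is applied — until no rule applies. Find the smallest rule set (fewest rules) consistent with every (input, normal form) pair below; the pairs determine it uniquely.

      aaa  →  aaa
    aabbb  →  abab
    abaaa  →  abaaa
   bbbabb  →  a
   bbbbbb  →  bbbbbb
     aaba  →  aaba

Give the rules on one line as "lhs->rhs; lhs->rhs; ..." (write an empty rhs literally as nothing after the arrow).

abb->ba; bba->a

  | aaa
  | aabbb => abab
  | abaaa
  | bbbabb => babb => bba => a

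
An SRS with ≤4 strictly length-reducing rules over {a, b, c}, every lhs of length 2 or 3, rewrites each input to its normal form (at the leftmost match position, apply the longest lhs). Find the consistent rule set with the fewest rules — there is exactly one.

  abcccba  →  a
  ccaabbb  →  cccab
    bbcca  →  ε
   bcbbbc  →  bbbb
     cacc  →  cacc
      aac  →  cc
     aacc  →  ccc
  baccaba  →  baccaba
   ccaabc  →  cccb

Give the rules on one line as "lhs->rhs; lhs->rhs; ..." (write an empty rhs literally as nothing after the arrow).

aa->c; bba->; bc->b; cbb->ca

  | abcccba => abccba => abcba => abba => a
  | ccaabbb => cccbbb => cccab
  | bbcca => bbca => bba => ε
  | bcbbbc => bbbbc => bbbb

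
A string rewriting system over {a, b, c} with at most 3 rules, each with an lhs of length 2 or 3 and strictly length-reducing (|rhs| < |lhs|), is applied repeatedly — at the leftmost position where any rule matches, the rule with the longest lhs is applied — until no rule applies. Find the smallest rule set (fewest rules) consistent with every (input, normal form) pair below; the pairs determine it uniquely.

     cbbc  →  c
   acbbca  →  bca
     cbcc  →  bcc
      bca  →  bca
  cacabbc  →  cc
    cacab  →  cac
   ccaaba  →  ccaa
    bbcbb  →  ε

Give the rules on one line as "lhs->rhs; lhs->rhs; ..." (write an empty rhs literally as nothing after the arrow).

  | cbbc => bbc => c
  | acbbca => abbca => bca
  | cbcc => bcc
  | bca

ab->; bb->; cb->b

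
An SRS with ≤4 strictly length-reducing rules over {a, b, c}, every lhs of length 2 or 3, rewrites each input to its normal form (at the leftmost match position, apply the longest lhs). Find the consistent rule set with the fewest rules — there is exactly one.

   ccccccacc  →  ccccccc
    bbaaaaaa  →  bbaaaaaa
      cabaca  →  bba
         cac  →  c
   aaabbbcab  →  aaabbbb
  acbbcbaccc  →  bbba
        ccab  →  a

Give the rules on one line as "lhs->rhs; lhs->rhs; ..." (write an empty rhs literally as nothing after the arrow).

ac->b; bcc->; ca->; cb->a

  | ccccccacc => ccccccc
  | bbaaaaaa
  | cabaca => baca => bba
  | cac => c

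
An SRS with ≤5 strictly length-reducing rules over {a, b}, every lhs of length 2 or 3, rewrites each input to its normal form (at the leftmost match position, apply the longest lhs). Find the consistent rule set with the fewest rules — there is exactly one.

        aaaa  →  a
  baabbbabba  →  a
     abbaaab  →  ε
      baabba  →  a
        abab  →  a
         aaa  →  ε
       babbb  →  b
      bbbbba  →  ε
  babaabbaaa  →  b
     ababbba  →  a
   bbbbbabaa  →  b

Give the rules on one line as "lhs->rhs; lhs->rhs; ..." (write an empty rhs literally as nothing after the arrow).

aa->b; ba->; bab->; bb->b

  | aaaa => baa => a
  | baabbbabba => abbbabba => abbabba => ababba => aba => a
  | abbaaab => abaaab => aaab => bab => ε
  | baabba => abba => aba => a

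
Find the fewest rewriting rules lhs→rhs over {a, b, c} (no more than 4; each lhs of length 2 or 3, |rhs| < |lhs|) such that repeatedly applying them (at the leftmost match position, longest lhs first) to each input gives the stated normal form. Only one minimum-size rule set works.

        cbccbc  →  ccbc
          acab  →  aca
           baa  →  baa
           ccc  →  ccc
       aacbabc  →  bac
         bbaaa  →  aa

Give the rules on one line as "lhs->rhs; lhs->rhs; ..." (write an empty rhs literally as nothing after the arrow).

aac->; ab->a; bba->; bcc->c

  | cbccbc => ccbc
  | acab => aca
  | baa
  | ccc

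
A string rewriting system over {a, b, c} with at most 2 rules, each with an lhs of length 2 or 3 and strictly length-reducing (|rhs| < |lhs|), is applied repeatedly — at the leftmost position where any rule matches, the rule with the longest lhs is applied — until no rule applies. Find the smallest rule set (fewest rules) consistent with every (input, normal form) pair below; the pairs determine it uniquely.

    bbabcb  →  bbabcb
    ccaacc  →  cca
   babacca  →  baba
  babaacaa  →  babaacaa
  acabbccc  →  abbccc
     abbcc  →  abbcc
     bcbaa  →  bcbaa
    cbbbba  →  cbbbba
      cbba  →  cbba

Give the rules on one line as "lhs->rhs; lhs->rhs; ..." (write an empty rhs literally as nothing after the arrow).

  | bbabcb
  | ccaacc => cca
  | babacca => baba
  | babaacaa

acc->; cab->b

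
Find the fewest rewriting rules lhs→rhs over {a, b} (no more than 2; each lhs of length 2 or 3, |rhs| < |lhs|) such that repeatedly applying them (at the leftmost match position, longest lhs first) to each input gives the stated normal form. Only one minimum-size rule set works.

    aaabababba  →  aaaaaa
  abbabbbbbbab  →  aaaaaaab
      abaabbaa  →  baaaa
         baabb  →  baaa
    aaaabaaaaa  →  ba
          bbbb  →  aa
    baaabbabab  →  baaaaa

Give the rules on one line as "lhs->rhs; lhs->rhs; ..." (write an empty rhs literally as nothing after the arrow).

  | aaabababba => aabbabba => aaaabba => aaaaaa
  | abbabbbbbbab => aaabbbbbbab => aaaabbbbab => aaaaabbab => aaaaaaab
  | abaabbaa => babbaa => baaaa
  | baabb => baaa

aba->b; bb->a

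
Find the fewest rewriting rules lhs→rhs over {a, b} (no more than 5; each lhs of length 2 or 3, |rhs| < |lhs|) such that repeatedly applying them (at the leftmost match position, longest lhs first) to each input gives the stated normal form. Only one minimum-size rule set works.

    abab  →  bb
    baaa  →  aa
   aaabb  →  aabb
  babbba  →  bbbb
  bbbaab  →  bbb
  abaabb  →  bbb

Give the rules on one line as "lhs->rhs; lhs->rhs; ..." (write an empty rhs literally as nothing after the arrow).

aaa->aa; aba->b; ba->b; baa->a

  | abab => bb
  | baaa => aa
  | aaabb => aabb
  | babbba => bbbba => bbbb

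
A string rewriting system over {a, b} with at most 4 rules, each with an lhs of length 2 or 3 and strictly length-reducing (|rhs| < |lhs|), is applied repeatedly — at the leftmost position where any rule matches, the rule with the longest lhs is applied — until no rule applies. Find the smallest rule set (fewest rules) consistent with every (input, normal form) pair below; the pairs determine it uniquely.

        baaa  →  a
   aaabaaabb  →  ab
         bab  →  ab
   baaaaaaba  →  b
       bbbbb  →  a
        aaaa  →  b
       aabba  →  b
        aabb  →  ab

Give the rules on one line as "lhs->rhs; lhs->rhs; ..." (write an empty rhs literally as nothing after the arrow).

  | baaa => aaa => ba => a
  | aaabaaabb => babaaabb => abaaabb => aaaabb => baabb => aabb => bbb => ab
  | bab => ab
  | baaaaaaba => aaaaaaba => baaaaba => aaaaba => baaba => aaba => bba => aa => b

aa->b; ba->a; bb->a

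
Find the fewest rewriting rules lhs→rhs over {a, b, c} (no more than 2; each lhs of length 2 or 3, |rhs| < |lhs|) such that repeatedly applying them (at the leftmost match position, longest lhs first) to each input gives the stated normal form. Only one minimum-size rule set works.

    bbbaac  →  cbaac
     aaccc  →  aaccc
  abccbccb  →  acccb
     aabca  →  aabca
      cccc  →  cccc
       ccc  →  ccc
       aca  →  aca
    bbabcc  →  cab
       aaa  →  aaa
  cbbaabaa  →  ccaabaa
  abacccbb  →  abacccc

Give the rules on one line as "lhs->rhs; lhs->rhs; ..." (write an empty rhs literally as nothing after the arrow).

  | bbbaac => cbaac
  | aaccc
  | abccbccb => abbccb => acccb
  | aabca

bb->c; bcc->b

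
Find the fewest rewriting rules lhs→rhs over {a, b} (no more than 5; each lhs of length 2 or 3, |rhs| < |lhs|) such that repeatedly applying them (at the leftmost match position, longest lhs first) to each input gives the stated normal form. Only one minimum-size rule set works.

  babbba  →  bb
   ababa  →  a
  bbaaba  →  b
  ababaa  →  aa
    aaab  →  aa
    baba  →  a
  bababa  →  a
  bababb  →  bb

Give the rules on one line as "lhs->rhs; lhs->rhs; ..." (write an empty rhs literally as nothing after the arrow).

ab->; abb->bb; ba->b; bab->

  | babbba => bba => bb
  | ababa => aba => a
  | bbaaba => bbaba => ba => b
  | ababaa => abaa => aa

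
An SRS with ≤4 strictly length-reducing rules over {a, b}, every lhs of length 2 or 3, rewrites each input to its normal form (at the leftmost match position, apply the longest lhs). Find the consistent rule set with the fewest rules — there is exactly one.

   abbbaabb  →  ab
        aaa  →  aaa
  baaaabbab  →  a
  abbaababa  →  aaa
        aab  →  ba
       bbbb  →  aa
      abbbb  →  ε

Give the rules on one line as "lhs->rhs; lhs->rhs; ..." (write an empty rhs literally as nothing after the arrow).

  | abbbaabb => aabaabb => baaabb => babab => ab
  | aaa
  | baaaabbab => baababab => bbaabab => aabab => baab => bba => a
  | abbaababa => aaababa => abaaba => abbaa => aaa

aab->ba; bab->; bb->a; bba->a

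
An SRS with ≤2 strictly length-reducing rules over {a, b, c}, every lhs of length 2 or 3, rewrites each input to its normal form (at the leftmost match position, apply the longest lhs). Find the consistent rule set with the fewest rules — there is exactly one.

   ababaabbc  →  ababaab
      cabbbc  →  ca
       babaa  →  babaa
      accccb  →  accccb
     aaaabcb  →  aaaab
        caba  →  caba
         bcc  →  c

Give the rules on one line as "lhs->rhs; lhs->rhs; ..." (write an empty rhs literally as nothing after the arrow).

bbb->b; bc->

  | ababaabbc => ababaab
  | cabbbc => cabc => ca
  | babaa
  | accccb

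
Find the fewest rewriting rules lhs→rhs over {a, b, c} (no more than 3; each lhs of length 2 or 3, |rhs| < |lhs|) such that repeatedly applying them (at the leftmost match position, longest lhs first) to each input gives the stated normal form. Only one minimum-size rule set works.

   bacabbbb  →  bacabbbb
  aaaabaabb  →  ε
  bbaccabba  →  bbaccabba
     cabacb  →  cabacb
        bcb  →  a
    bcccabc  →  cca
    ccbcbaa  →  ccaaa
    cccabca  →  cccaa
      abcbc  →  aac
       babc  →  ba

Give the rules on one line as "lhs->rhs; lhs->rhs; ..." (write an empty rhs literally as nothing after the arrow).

  | bacabbbb
  | aaaabaabb => aaaabb => aab => ε
  | bbaccabba
  | cabacb

aab->; bc->; bcb->a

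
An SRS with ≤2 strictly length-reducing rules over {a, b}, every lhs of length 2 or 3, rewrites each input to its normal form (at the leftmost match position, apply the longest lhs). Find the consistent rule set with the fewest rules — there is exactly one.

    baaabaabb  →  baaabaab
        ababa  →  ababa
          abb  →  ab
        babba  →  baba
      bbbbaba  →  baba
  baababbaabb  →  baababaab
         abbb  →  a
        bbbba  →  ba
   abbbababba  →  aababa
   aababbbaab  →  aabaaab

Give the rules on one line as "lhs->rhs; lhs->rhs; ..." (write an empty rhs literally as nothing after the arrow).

bb->b; bbb->

  | baaabaabb => baaabaab
  | ababa
  | abb => ab
  | babba => baba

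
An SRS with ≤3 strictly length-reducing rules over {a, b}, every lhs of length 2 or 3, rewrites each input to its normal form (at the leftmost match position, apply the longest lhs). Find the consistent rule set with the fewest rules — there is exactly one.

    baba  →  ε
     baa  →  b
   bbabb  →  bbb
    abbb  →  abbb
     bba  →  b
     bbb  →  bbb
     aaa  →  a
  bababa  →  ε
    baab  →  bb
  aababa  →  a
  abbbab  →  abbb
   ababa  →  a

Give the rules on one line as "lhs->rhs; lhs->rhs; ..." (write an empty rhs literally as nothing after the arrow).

aa->a; ba->; baa->b

  | baba => ba => ε
  | baa => b
  | bbabb => bbb
  | abbb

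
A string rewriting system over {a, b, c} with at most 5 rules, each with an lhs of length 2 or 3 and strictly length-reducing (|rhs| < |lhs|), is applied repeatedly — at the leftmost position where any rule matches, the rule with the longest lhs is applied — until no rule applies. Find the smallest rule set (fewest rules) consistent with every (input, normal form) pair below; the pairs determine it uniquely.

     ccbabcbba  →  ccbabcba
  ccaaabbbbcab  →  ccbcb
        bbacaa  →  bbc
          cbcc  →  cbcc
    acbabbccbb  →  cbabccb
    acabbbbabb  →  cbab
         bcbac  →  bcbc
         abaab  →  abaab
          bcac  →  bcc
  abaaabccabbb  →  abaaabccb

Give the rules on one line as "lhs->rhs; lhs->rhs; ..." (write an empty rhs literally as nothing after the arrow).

  | ccbabcbba => ccbabcba
  | ccaaabbbbcab => ccaabbbbcab => ccabbbbcab => ccbbbbcab => ccbbbcab => ccbbcab => ccbcab => ccbcb
  | bbacaa => bbcaa => bbca => bbc
  | cbcc

abb->ab; ac->c; ca->c; cbb->cb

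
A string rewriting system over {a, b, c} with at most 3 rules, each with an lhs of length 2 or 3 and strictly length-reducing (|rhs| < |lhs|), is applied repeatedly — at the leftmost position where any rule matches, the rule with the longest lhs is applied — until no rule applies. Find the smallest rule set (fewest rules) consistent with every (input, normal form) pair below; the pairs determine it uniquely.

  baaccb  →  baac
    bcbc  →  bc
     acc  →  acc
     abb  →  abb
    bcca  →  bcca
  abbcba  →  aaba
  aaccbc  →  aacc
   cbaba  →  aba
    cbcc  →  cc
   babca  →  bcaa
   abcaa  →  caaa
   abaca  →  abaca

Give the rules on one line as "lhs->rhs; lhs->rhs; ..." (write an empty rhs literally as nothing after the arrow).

  | baaccb => baac
  | bcbc => bc
  | acc
  | abb

abc->ca; bbc->a; cb->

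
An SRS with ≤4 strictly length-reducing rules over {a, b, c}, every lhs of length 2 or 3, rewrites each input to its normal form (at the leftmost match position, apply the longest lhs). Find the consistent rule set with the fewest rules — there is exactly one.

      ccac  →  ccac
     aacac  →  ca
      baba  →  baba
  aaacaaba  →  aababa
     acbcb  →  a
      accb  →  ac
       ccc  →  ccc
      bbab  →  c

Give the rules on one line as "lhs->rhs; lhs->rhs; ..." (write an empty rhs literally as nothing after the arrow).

  | ccac
  | aacac => abc => ca
  | baba
  | aaacaaba => aababa

abc->ca; aca->b; bba->cc; cb->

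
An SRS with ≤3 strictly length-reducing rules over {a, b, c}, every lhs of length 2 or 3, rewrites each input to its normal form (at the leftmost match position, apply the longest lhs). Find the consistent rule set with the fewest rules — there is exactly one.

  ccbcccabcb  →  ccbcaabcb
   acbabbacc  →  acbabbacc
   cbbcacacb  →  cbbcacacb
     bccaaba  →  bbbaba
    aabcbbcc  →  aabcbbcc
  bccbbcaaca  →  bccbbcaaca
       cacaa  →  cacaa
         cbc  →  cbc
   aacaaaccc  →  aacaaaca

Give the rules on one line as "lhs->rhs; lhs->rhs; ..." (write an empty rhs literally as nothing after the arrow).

  | ccbcccabcb => ccbcaabcb
  | acbabbacc
  | cbbcacacb
  | bccaaba => bbbaba

cca->bb; ccc->ca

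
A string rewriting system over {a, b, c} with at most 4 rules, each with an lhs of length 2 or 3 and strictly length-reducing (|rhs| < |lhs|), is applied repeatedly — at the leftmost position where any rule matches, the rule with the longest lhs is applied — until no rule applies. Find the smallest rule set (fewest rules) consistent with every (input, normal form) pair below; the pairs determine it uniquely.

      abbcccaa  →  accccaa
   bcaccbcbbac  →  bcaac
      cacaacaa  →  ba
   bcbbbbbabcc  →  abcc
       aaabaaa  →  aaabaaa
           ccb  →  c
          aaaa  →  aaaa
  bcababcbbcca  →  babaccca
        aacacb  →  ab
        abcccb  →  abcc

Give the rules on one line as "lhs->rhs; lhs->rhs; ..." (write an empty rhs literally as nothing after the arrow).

  | abbcccaa => accccaa
  | bcaccbcbbac => bcaccbbac => bcacbac => bcaac
  | cacaacaa => cbacaa => acaa => ba
  | bcbbbbbabcc => bbbbbabcc => cbbbabcc => bbabcc => cabcc => abcc

aca->b; bb->c; cab->ab; cb->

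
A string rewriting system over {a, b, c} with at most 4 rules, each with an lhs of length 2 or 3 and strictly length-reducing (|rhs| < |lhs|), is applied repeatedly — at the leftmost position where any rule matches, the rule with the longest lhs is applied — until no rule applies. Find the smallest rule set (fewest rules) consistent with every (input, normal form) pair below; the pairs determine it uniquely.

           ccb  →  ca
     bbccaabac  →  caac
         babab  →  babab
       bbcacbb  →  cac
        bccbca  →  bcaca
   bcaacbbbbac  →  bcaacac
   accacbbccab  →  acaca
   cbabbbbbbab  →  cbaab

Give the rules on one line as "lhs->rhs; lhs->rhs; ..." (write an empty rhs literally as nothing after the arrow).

  | ccb => ca
  | bbccaabac => ccaabac => ccabac => ccbac => caac
  | babab
  | bbcacbb => cacbb => cac

bb->; cca->cc; ccb->ca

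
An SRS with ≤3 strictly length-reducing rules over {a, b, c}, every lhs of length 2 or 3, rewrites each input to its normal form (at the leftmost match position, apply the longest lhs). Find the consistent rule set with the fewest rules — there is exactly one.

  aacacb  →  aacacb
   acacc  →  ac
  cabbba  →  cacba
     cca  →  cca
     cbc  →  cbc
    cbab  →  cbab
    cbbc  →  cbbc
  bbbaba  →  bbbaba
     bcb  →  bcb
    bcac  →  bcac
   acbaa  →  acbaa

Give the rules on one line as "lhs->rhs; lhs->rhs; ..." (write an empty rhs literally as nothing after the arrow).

  | aacacb
  | acacc => ac
  | cabbba => cacba
  | cca

abb->ac; acc->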